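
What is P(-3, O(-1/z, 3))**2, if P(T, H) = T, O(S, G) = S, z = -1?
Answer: 9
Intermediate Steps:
P(-3, O(-1/z, 3))**2 = (-3)**2 = 9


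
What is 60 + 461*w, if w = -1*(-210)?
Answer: 96870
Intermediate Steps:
w = 210
60 + 461*w = 60 + 461*210 = 60 + 96810 = 96870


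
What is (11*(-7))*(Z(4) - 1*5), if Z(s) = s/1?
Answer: 77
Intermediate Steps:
Z(s) = s (Z(s) = s*1 = s)
(11*(-7))*(Z(4) - 1*5) = (11*(-7))*(4 - 1*5) = -77*(4 - 5) = -77*(-1) = 77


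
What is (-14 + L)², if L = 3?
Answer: 121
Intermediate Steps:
(-14 + L)² = (-14 + 3)² = (-11)² = 121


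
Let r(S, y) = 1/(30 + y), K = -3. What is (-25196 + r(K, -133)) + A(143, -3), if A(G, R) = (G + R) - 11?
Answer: -2581902/103 ≈ -25067.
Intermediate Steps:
A(G, R) = -11 + G + R
(-25196 + r(K, -133)) + A(143, -3) = (-25196 + 1/(30 - 133)) + (-11 + 143 - 3) = (-25196 + 1/(-103)) + 129 = (-25196 - 1/103) + 129 = -2595189/103 + 129 = -2581902/103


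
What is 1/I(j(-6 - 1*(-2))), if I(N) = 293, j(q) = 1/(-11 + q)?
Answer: 1/293 ≈ 0.0034130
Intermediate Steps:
1/I(j(-6 - 1*(-2))) = 1/293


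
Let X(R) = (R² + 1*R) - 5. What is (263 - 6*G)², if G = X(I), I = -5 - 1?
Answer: 12769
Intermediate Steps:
I = -6
X(R) = -5 + R + R² (X(R) = (R² + R) - 5 = (R + R²) - 5 = -5 + R + R²)
G = 25 (G = -5 - 6 + (-6)² = -5 - 6 + 36 = 25)
(263 - 6*G)² = (263 - 6*25)² = (263 - 150)² = 113² = 12769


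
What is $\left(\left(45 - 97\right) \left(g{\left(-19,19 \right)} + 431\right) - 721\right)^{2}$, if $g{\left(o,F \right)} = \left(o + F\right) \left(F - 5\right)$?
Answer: $535135689$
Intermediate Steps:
$g{\left(o,F \right)} = \left(-5 + F\right) \left(F + o\right)$ ($g{\left(o,F \right)} = \left(F + o\right) \left(-5 + F\right) = \left(-5 + F\right) \left(F + o\right)$)
$\left(\left(45 - 97\right) \left(g{\left(-19,19 \right)} + 431\right) - 721\right)^{2} = \left(\left(45 - 97\right) \left(\left(19^{2} - 95 - -95 + 19 \left(-19\right)\right) + 431\right) - 721\right)^{2} = \left(- 52 \left(\left(361 - 95 + 95 - 361\right) + 431\right) - 721\right)^{2} = \left(- 52 \left(0 + 431\right) - 721\right)^{2} = \left(\left(-52\right) 431 - 721\right)^{2} = \left(-22412 - 721\right)^{2} = \left(-23133\right)^{2} = 535135689$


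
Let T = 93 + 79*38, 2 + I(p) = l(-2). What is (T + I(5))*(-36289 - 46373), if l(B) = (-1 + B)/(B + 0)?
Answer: -255797559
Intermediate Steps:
l(B) = (-1 + B)/B
I(p) = -½ (I(p) = -2 + (-1 - 2)/(-2) = -2 - ½*(-3) = -2 + 3/2 = -½)
T = 3095 (T = 93 + 3002 = 3095)
(T + I(5))*(-36289 - 46373) = (3095 - ½)*(-36289 - 46373) = (6189/2)*(-82662) = -255797559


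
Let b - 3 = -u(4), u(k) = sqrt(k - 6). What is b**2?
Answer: (3 - I*sqrt(2))**2 ≈ 7.0 - 8.4853*I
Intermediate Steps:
u(k) = sqrt(-6 + k)
b = 3 - I*sqrt(2) (b = 3 - sqrt(-6 + 4) = 3 - sqrt(-2) = 3 - I*sqrt(2) ≈ 3.0 - 1.4142*I)
b**2 = (3 - I*sqrt(2))**2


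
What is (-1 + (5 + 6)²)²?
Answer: 14400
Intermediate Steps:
(-1 + (5 + 6)²)² = (-1 + 11²)² = (-1 + 121)² = 120² = 14400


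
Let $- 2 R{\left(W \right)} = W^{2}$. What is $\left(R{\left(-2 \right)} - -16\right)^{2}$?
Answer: $196$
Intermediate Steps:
$R{\left(W \right)} = - \frac{W^{2}}{2}$
$\left(R{\left(-2 \right)} - -16\right)^{2} = \left(- \frac{\left(-2\right)^{2}}{2} - -16\right)^{2} = \left(\left(- \frac{1}{2}\right) 4 + 16\right)^{2} = \left(-2 + 16\right)^{2} = 14^{2} = 196$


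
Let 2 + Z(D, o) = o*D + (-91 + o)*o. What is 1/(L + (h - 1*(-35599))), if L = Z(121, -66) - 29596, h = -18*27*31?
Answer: -1/6689 ≈ -0.00014950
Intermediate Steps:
Z(D, o) = -2 + D*o + o*(-91 + o) (Z(D, o) = -2 + (o*D + (-91 + o)*o) = -2 + (D*o + o*(-91 + o)) = -2 + D*o + o*(-91 + o))
h = -15066 (h = -486*31 = -15066)
L = -27222 (L = (-2 + (-66)² - 91*(-66) + 121*(-66)) - 29596 = (-2 + 4356 + 6006 - 7986) - 29596 = 2374 - 29596 = -27222)
1/(L + (h - 1*(-35599))) = 1/(-27222 + (-15066 - 1*(-35599))) = 1/(-27222 + (-15066 + 35599)) = 1/(-27222 + 20533) = 1/(-6689) = -1/6689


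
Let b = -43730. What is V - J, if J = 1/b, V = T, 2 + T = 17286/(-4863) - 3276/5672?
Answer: -154095975563/25129203985 ≈ -6.1321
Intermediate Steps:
T = -14095271/2298578 (T = -2 + (17286/(-4863) - 3276/5672) = -2 + (17286*(-1/4863) - 3276*1/5672) = -2 + (-5762/1621 - 819/1418) = -2 - 9498115/2298578 = -14095271/2298578 ≈ -6.1322)
V = -14095271/2298578 ≈ -6.1322
J = -1/43730 (J = 1/(-43730) = -1/43730 ≈ -2.2868e-5)
V - J = -14095271/2298578 - 1*(-1/43730) = -14095271/2298578 + 1/43730 = -154095975563/25129203985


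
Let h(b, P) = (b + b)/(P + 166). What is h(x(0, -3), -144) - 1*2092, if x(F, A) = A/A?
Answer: -23011/11 ≈ -2091.9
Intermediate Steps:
x(F, A) = 1
h(b, P) = 2*b/(166 + P) (h(b, P) = (2*b)/(166 + P) = 2*b/(166 + P))
h(x(0, -3), -144) - 1*2092 = 2*1/(166 - 144) - 1*2092 = 2*1/22 - 2092 = 2*1*(1/22) - 2092 = 1/11 - 2092 = -23011/11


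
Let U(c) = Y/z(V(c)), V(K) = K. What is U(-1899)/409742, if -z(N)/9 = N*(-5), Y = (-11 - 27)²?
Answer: -722/17507251305 ≈ -4.1240e-8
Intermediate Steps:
Y = 1444 (Y = (-38)² = 1444)
z(N) = 45*N (z(N) = -9*N*(-5) = -(-45)*N = 45*N)
U(c) = 1444/(45*c) (U(c) = 1444/((45*c)) = 1444*(1/(45*c)) = 1444/(45*c))
U(-1899)/409742 = ((1444/45)/(-1899))/409742 = ((1444/45)*(-1/1899))*(1/409742) = -1444/85455*1/409742 = -722/17507251305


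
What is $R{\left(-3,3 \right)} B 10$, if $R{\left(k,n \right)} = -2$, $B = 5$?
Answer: $-100$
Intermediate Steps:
$R{\left(-3,3 \right)} B 10 = \left(-2\right) 5 \cdot 10 = \left(-10\right) 10 = -100$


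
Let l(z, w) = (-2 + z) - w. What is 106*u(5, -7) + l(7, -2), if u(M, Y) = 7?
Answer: 749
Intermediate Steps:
l(z, w) = -2 + z - w
106*u(5, -7) + l(7, -2) = 106*7 + (-2 + 7 - 1*(-2)) = 742 + (-2 + 7 + 2) = 742 + 7 = 749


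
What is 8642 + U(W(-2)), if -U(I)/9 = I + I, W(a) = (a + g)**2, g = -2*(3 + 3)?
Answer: 5114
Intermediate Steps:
g = -12 (g = -2*6 = -12)
W(a) = (-12 + a)**2 (W(a) = (a - 12)**2 = (-12 + a)**2)
U(I) = -18*I (U(I) = -9*(I + I) = -18*I)
8642 + U(W(-2)) = 8642 - 18*(-12 - 2)**2 = 8642 - 18*(-14)**2 = 8642 - 18*196 = 8642 - 3528 = 5114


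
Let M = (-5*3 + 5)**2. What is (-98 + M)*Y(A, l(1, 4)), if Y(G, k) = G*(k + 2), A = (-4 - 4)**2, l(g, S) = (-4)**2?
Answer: 2304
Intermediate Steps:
l(g, S) = 16
A = 64 (A = (-8)**2 = 64)
Y(G, k) = G*(2 + k)
M = 100 (M = (-15 + 5)**2 = (-10)**2 = 100)
(-98 + M)*Y(A, l(1, 4)) = (-98 + 100)*(64*(2 + 16)) = 2*(64*18) = 2*1152 = 2304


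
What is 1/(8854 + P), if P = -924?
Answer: 1/7930 ≈ 0.00012610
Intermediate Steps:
1/(8854 + P) = 1/(8854 - 924) = 1/7930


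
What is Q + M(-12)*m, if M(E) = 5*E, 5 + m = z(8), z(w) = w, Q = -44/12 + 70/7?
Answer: -521/3 ≈ -173.67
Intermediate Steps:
Q = 19/3 (Q = -44*1/12 + 70*(1/7) = -11/3 + 10 = 19/3 ≈ 6.3333)
m = 3 (m = -5 + 8 = 3)
Q + M(-12)*m = 19/3 + (5*(-12))*3 = 19/3 - 60*3 = 19/3 - 180 = -521/3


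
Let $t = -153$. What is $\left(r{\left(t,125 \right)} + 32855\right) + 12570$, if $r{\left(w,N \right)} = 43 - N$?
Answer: $45343$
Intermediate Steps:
$\left(r{\left(t,125 \right)} + 32855\right) + 12570 = \left(\left(43 - 125\right) + 32855\right) + 12570 = \left(-82 + 32855\right) + 12570 = 32773 + 12570 = 45343$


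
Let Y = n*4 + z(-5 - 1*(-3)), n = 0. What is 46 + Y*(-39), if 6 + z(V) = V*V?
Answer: 124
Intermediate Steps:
z(V) = -6 + V² (z(V) = -6 + V*V = -6 + V²)
Y = -2 (Y = 0*4 + (-6 + (-5 - 1*(-3))²) = 0 + (-6 + (-5 + 3)²) = 0 + (-6 + (-2)²) = 0 + (-6 + 4) = 0 - 2 = -2)
46 + Y*(-39) = 46 - 2*(-39) = 46 + 78 = 124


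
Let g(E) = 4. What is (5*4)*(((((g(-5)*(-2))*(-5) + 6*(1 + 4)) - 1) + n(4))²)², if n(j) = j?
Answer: 567964820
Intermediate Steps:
(5*4)*(((((g(-5)*(-2))*(-5) + 6*(1 + 4)) - 1) + n(4))²)² = (5*4)*(((((4*(-2))*(-5) + 6*(1 + 4)) - 1) + 4)²)² = 20*((((-8*(-5) + 6*5) - 1) + 4)²)² = 20*((((40 + 30) - 1) + 4)²)² = 20*(((70 - 1) + 4)²)² = 20*((69 + 4)²)² = 20*(73²)² = 20*5329² = 20*28398241 = 567964820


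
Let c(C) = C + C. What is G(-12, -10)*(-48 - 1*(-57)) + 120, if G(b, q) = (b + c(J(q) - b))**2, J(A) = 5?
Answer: 4476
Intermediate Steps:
c(C) = 2*C
G(b, q) = (10 - b)**2 (G(b, q) = (b + 2*(5 - b))**2 = (b + (10 - 2*b))**2 = (10 - b)**2)
G(-12, -10)*(-48 - 1*(-57)) + 120 = (10 - 1*(-12))**2*(-48 - 1*(-57)) + 120 = (10 + 12)**2*(-48 + 57) + 120 = 22**2*9 + 120 = 484*9 + 120 = 4356 + 120 = 4476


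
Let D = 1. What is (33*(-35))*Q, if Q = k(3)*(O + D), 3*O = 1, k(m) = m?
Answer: -4620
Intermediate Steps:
O = ⅓ (O = (⅓)*1 = ⅓ ≈ 0.33333)
Q = 4 (Q = 3*(⅓ + 1) = 3*(4/3) = 4)
(33*(-35))*Q = (33*(-35))*4 = -1155*4 = -4620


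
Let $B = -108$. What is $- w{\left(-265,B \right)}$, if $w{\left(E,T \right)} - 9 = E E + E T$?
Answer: $-98854$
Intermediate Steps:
$w{\left(E,T \right)} = 9 + E^{2} + E T$ ($w{\left(E,T \right)} = 9 + \left(E E + E T\right) = 9 + \left(E^{2} + E T\right) = 9 + E^{2} + E T$)
$- w{\left(-265,B \right)} = - (9 + \left(-265\right)^{2} - -28620) = - (9 + 70225 + 28620) = \left(-1\right) 98854 = -98854$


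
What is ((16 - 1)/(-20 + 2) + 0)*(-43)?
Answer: 215/6 ≈ 35.833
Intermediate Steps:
((16 - 1)/(-20 + 2) + 0)*(-43) = (15/(-18) + 0)*(-43) = (15*(-1/18) + 0)*(-43) = (-⅚ + 0)*(-43) = -⅚*(-43) = 215/6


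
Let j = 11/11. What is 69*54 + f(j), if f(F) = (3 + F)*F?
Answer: 3730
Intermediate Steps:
j = 1 (j = 11*(1/11) = 1)
f(F) = F*(3 + F)
69*54 + f(j) = 69*54 + 1*(3 + 1) = 3726 + 1*4 = 3726 + 4 = 3730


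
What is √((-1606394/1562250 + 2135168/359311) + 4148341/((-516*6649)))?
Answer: √424130857339954913328999615718015/10699280557519550 ≈ 1.9248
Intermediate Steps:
√((-1606394/1562250 + 2135168/359311) + 4148341/((-516*6649))) = √((-1606394*1/1562250 + 2135168*(1/359311)) + 4148341/(-3430884)) = √((-803197/781125 + 2135168/359311) + 4148341*(-1/3430884)) = √(1379235586733/280666804875 - 4148341/3430884) = √(396410632527877733/106992805575195500) = √424130857339954913328999615718015/10699280557519550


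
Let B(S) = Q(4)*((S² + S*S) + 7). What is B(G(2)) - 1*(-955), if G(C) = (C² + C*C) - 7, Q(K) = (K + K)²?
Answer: 1531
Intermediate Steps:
Q(K) = 4*K² (Q(K) = (2*K)² = 4*K²)
G(C) = -7 + 2*C² (G(C) = (C² + C²) - 7 = 2*C² - 7 = -7 + 2*C²)
B(S) = 448 + 128*S² (B(S) = (4*4²)*((S² + S*S) + 7) = (4*16)*((S² + S²) + 7) = 64*(2*S² + 7) = 64*(7 + 2*S²) = 448 + 128*S²)
B(G(2)) - 1*(-955) = (448 + 128*(-7 + 2*2²)²) - 1*(-955) = (448 + 128*(-7 + 2*4)²) + 955 = (448 + 128*(-7 + 8)²) + 955 = (448 + 128*1²) + 955 = (448 + 128*1) + 955 = (448 + 128) + 955 = 576 + 955 = 1531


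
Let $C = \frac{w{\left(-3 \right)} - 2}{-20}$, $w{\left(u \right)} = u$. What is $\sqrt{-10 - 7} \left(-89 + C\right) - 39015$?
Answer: $-39015 - \frac{355 i \sqrt{17}}{4} \approx -39015.0 - 365.93 i$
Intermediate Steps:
$C = \frac{1}{4}$ ($C = \frac{-3 - 2}{-20} = \left(-5\right) \left(- \frac{1}{20}\right) = \frac{1}{4} \approx 0.25$)
$\sqrt{-10 - 7} \left(-89 + C\right) - 39015 = \sqrt{-10 - 7} \left(-89 + \frac{1}{4}\right) - 39015 = \sqrt{-17} \left(- \frac{355}{4}\right) - 39015 = i \sqrt{17} \left(- \frac{355}{4}\right) - 39015 = - \frac{355 i \sqrt{17}}{4} - 39015 = -39015 - \frac{355 i \sqrt{17}}{4}$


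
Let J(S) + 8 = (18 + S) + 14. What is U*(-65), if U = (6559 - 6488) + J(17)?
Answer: -7280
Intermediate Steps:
J(S) = 24 + S (J(S) = -8 + ((18 + S) + 14) = -8 + (32 + S) = 24 + S)
U = 112 (U = (6559 - 6488) + (24 + 17) = 71 + 41 = 112)
U*(-65) = 112*(-65) = -7280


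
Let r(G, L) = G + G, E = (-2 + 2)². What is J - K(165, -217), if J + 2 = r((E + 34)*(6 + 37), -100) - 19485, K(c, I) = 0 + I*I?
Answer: -63652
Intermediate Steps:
E = 0 (E = 0² = 0)
r(G, L) = 2*G
K(c, I) = I² (K(c, I) = 0 + I² = I²)
J = -16563 (J = -2 + (2*((0 + 34)*(6 + 37)) - 19485) = -2 + (2*(34*43) - 19485) = -2 + (2*1462 - 19485) = -2 + (2924 - 19485) = -2 - 16561 = -16563)
J - K(165, -217) = -16563 - 1*(-217)² = -16563 - 1*47089 = -16563 - 47089 = -63652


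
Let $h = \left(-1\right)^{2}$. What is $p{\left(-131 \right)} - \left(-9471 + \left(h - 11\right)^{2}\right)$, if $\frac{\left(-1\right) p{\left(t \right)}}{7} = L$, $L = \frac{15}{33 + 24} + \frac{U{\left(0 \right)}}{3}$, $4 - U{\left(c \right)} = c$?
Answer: $\frac{533510}{57} \approx 9359.8$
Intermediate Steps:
$U{\left(c \right)} = 4 - c$
$L = \frac{91}{57}$ ($L = \frac{15}{33 + 24} + \frac{4 - 0}{3} = \frac{15}{57} + \left(4 + 0\right) \frac{1}{3} = 15 \cdot \frac{1}{57} + 4 \cdot \frac{1}{3} = \frac{5}{19} + \frac{4}{3} = \frac{91}{57} \approx 1.5965$)
$p{\left(t \right)} = - \frac{637}{57}$ ($p{\left(t \right)} = \left(-7\right) \frac{91}{57} = - \frac{637}{57}$)
$h = 1$
$p{\left(-131 \right)} - \left(-9471 + \left(h - 11\right)^{2}\right) = - \frac{637}{57} - \left(-9471 + \left(1 - 11\right)^{2}\right) = - \frac{637}{57} - \left(-9471 + \left(-10\right)^{2}\right) = - \frac{637}{57} - \left(-9471 + 100\right) = - \frac{637}{57} - -9371 = - \frac{637}{57} + 9371 = \frac{533510}{57}$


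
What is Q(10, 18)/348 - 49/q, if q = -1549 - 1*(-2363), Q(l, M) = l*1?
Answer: -1114/35409 ≈ -0.031461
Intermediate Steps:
Q(l, M) = l
q = 814 (q = -1549 + 2363 = 814)
Q(10, 18)/348 - 49/q = 10/348 - 49/814 = 10*(1/348) - 49*1/814 = 5/174 - 49/814 = -1114/35409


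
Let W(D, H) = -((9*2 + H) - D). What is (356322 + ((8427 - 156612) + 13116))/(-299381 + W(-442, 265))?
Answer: -221253/300106 ≈ -0.73725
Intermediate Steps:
W(D, H) = -18 + D - H (W(D, H) = -((18 + H) - D) = -(18 + H - D) = -18 + D - H)
(356322 + ((8427 - 156612) + 13116))/(-299381 + W(-442, 265)) = (356322 + ((8427 - 156612) + 13116))/(-299381 + (-18 - 442 - 1*265)) = (356322 + (-148185 + 13116))/(-299381 + (-18 - 442 - 265)) = (356322 - 135069)/(-299381 - 725) = 221253/(-300106) = 221253*(-1/300106) = -221253/300106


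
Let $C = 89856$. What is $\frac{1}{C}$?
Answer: $\frac{1}{89856} \approx 1.1129 \cdot 10^{-5}$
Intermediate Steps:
$\frac{1}{C} = \frac{1}{89856}$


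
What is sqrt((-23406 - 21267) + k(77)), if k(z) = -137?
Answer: I*sqrt(44810) ≈ 211.68*I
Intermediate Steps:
sqrt((-23406 - 21267) + k(77)) = sqrt((-23406 - 21267) - 137) = sqrt(-44673 - 137) = sqrt(-44810) = I*sqrt(44810)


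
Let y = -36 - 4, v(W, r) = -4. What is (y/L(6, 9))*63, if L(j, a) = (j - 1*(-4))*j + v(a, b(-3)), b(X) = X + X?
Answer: -45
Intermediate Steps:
b(X) = 2*X
L(j, a) = -4 + j*(4 + j) (L(j, a) = (j - 1*(-4))*j - 4 = (j + 4)*j - 4 = (4 + j)*j - 4 = j*(4 + j) - 4 = -4 + j*(4 + j))
y = -40
(y/L(6, 9))*63 = (-40/(-4 + 6**2 + 4*6))*63 = (-40/(-4 + 36 + 24))*63 = (-40/56)*63 = ((1/56)*(-40))*63 = -5/7*63 = -45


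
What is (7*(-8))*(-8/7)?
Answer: 64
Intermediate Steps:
(7*(-8))*(-8/7) = -(-448)/7 = -56*(-8/7) = 64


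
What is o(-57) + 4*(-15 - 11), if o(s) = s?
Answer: -161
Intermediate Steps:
o(-57) + 4*(-15 - 11) = -57 + 4*(-15 - 11) = -57 + 4*(-26) = -57 - 104 = -161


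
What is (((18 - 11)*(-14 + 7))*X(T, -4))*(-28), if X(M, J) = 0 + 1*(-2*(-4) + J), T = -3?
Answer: 5488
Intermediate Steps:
X(M, J) = 8 + J (X(M, J) = 0 + 1*(8 + J) = 0 + (8 + J) = 8 + J)
(((18 - 11)*(-14 + 7))*X(T, -4))*(-28) = (((18 - 11)*(-14 + 7))*(8 - 4))*(-28) = ((7*(-7))*4)*(-28) = -49*4*(-28) = -196*(-28) = 5488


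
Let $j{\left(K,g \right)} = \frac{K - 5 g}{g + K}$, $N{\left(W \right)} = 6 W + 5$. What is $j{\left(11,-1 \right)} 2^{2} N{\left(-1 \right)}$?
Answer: $- \frac{32}{5} \approx -6.4$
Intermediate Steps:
$N{\left(W \right)} = 5 + 6 W$
$j{\left(K,g \right)} = \frac{K - 5 g}{K + g}$
$j{\left(11,-1 \right)} 2^{2} N{\left(-1 \right)} = \frac{11 - -5}{11 - 1} \cdot 2^{2} \left(5 + 6 \left(-1\right)\right) = \frac{11 + 5}{10} \cdot 4 \left(5 - 6\right) = \frac{1}{10} \cdot 16 \cdot 4 \left(-1\right) = \frac{8}{5} \cdot 4 \left(-1\right) = \frac{32}{5} \left(-1\right) = - \frac{32}{5}$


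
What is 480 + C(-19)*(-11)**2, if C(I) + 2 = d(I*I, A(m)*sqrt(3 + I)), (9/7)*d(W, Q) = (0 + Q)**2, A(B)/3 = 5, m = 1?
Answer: -338562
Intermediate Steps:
A(B) = 15 (A(B) = 3*5 = 15)
d(W, Q) = 7*Q**2/9 (d(W, Q) = 7*(0 + Q)**2/9 = 7*Q**2/9)
C(I) = 523 + 175*I (C(I) = -2 + 7*(15*sqrt(3 + I))**2/9 = -2 + 7*(675 + 225*I)/9 = -2 + (525 + 175*I) = 523 + 175*I)
480 + C(-19)*(-11)**2 = 480 + (523 + 175*(-19))*(-11)**2 = 480 + (523 - 3325)*121 = 480 - 2802*121 = 480 - 339042 = -338562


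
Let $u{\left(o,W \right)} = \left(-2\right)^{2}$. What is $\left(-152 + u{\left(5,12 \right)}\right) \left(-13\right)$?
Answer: $1924$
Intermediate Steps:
$u{\left(o,W \right)} = 4$
$\left(-152 + u{\left(5,12 \right)}\right) \left(-13\right) = \left(-152 + 4\right) \left(-13\right) = \left(-148\right) \left(-13\right) = 1924$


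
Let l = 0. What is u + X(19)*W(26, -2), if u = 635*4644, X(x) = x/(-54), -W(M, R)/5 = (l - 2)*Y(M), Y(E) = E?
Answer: 79618910/27 ≈ 2.9488e+6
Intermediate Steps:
W(M, R) = 10*M (W(M, R) = -5*(0 - 2)*M = -(-10)*M = 10*M)
X(x) = -x/54 (X(x) = x*(-1/54) = -x/54)
u = 2948940
u + X(19)*W(26, -2) = 2948940 + (-1/54*19)*(10*26) = 2948940 - 19/54*260 = 2948940 - 2470/27 = 79618910/27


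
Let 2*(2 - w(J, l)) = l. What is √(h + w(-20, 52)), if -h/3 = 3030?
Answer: 7*I*√186 ≈ 95.467*I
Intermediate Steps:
h = -9090 (h = -3*3030 = -9090)
w(J, l) = 2 - l/2
√(h + w(-20, 52)) = √(-9090 + (2 - ½*52)) = √(-9090 + (2 - 26)) = √(-9090 - 24) = √(-9114) = 7*I*√186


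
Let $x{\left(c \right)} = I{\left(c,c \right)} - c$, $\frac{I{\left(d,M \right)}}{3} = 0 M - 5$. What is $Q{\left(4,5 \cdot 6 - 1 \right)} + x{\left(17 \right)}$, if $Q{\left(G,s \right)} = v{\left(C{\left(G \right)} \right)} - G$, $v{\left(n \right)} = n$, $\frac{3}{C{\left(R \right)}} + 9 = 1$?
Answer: $- \frac{291}{8} \approx -36.375$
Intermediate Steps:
$C{\left(R \right)} = - \frac{3}{8}$ ($C{\left(R \right)} = \frac{3}{-9 + 1} = \frac{3}{-8} = 3 \left(- \frac{1}{8}\right) = - \frac{3}{8}$)
$I{\left(d,M \right)} = -15$ ($I{\left(d,M \right)} = 3 \left(0 M - 5\right) = 3 \left(0 - 5\right) = 3 \left(-5\right) = -15$)
$x{\left(c \right)} = -15 - c$
$Q{\left(G,s \right)} = - \frac{3}{8} - G$
$Q{\left(4,5 \cdot 6 - 1 \right)} + x{\left(17 \right)} = \left(- \frac{3}{8} - 4\right) - 32 = - \frac{35}{8} - 32 = - \frac{291}{8}$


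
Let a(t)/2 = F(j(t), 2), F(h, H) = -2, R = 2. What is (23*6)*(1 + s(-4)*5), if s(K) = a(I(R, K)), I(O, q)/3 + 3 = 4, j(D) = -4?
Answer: -2622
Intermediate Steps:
I(O, q) = 3 (I(O, q) = -9 + 3*4 = -9 + 12 = 3)
a(t) = -4 (a(t) = 2*(-2) = -4)
s(K) = -4
(23*6)*(1 + s(-4)*5) = (23*6)*(1 - 4*5) = 138*(1 - 20) = 138*(-19) = -2622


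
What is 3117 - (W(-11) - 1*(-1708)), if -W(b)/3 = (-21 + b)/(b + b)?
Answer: 15547/11 ≈ 1413.4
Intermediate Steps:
W(b) = -3*(-21 + b)/(2*b) (W(b) = -3*(-21 + b)/(b + b) = -3*(-21 + b)/(2*b))
3117 - (W(-11) - 1*(-1708)) = 3117 - ((3/2)*(21 - 1*(-11))/(-11) - 1*(-1708)) = 3117 - ((3/2)*(-1/11)*(21 + 11) + 1708) = 3117 - ((3/2)*(-1/11)*32 + 1708) = 3117 - (-48/11 + 1708) = 3117 - 1*18740/11 = 3117 - 18740/11 = 15547/11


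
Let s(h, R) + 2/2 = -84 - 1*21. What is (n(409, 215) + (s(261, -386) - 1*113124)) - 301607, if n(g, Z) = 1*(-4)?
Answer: -414841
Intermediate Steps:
n(g, Z) = -4
s(h, R) = -106 (s(h, R) = -1 + (-84 - 1*21) = -1 + (-84 - 21) = -1 - 105 = -106)
(n(409, 215) + (s(261, -386) - 1*113124)) - 301607 = (-4 + (-106 - 1*113124)) - 301607 = (-4 + (-106 - 113124)) - 301607 = (-4 - 113230) - 301607 = -113234 - 301607 = -414841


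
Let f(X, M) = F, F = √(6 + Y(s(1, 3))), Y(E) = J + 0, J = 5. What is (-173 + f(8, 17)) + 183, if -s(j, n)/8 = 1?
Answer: 10 + √11 ≈ 13.317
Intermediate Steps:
s(j, n) = -8 (s(j, n) = -8*1 = -8)
Y(E) = 5 (Y(E) = 5 + 0 = 5)
F = √11 (F = √(6 + 5) = √11 ≈ 3.3166)
f(X, M) = √11
(-173 + f(8, 17)) + 183 = (-173 + √11) + 183 = 10 + √11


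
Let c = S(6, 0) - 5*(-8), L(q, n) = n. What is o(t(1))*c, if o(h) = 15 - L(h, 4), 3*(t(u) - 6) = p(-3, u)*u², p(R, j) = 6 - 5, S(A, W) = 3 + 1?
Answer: 484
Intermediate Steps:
S(A, W) = 4
p(R, j) = 1
t(u) = 6 + u²/3 (t(u) = 6 + (1*u²)/3 = 6 + u²/3)
o(h) = 11 (o(h) = 15 - 1*4 = 15 - 4 = 11)
c = 44 (c = 4 - 5*(-8) = 4 + 40 = 44)
o(t(1))*c = 11*44 = 484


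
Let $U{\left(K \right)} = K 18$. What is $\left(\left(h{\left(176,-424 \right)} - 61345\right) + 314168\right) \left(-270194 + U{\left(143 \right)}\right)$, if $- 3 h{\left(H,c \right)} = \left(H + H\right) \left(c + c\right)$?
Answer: $- \frac{282864973300}{3} \approx -9.4288 \cdot 10^{10}$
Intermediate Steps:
$h{\left(H,c \right)} = - \frac{4 H c}{3}$ ($h{\left(H,c \right)} = - \frac{\left(H + H\right) \left(c + c\right)}{3} = - \frac{2 H 2 c}{3} = - \frac{4 H c}{3}$)
$U{\left(K \right)} = 18 K$
$\left(\left(h{\left(176,-424 \right)} - 61345\right) + 314168\right) \left(-270194 + U{\left(143 \right)}\right) = \left(\left(\left(- \frac{4}{3}\right) 176 \left(-424\right) - 61345\right) + 314168\right) \left(-270194 + 18 \cdot 143\right) = \left(\left(\frac{298496}{3} - 61345\right) + 314168\right) \left(-270194 + 2574\right) = \left(\frac{114461}{3} + 314168\right) \left(-267620\right) = \frac{1056965}{3} \left(-267620\right) = - \frac{282864973300}{3}$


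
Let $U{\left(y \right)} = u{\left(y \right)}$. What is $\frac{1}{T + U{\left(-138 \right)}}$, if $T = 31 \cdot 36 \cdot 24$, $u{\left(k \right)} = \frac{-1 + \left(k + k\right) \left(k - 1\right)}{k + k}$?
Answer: $\frac{276}{7354021} \approx 3.753 \cdot 10^{-5}$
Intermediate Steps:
$u{\left(k \right)} = \frac{-1 + 2 k \left(-1 + k\right)}{2 k}$
$U{\left(y \right)} = -1 + y - \frac{1}{2 y}$
$T = 26784$ ($T = 1116 \cdot 24 = 26784$)
$\frac{1}{T + U{\left(-138 \right)}} = \frac{1}{26784 - \left(139 - \frac{1}{276}\right)} = \frac{1}{26784 - \frac{38363}{276}} = \frac{1}{\frac{7354021}{276}} = \frac{276}{7354021}$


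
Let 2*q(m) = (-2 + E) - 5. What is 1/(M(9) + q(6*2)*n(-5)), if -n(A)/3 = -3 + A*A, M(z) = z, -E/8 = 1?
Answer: 1/504 ≈ 0.0019841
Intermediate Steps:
E = -8 (E = -8*1 = -8)
q(m) = -15/2 (q(m) = ((-2 - 8) - 5)/2 = (-10 - 5)/2 = (½)*(-15) = -15/2)
n(A) = 9 - 3*A² (n(A) = -3*(-3 + A*A) = -3*(-3 + A²) = 9 - 3*A²)
1/(M(9) + q(6*2)*n(-5)) = 1/(9 - 15*(9 - 3*(-5)²)/2) = 1/(9 - 15*(9 - 3*25)/2) = 1/(9 - 15*(9 - 75)/2) = 1/(9 - 15/2*(-66)) = 1/(9 + 495) = 1/504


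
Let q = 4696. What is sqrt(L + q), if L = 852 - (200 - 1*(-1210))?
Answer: sqrt(4138) ≈ 64.327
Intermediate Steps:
L = -558 (L = 852 - (200 + 1210) = 852 - 1*1410 = 852 - 1410 = -558)
sqrt(L + q) = sqrt(-558 + 4696) = sqrt(4138)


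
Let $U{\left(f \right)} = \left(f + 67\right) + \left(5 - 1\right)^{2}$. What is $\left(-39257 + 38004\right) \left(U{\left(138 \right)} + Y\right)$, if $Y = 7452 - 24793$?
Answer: $21451360$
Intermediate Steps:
$Y = -17341$
$U{\left(f \right)} = 83 + f$ ($U{\left(f \right)} = \left(67 + f\right) + 4^{2} = \left(67 + f\right) + 16 = 83 + f$)
$\left(-39257 + 38004\right) \left(U{\left(138 \right)} + Y\right) = \left(-39257 + 38004\right) \left(\left(83 + 138\right) - 17341\right) = - 1253 \left(221 - 17341\right) = \left(-1253\right) \left(-17120\right) = 21451360$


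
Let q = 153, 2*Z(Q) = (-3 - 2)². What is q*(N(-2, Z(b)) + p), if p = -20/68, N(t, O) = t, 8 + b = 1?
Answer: -351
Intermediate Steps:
b = -7 (b = -8 + 1 = -7)
Z(Q) = 25/2 (Z(Q) = (-3 - 2)²/2 = (½)*(-5)² = (½)*25 = 25/2)
p = -5/17 (p = -20*1/68 = -5/17 ≈ -0.29412)
q*(N(-2, Z(b)) + p) = 153*(-2 - 5/17) = 153*(-39/17) = -351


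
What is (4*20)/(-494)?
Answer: -40/247 ≈ -0.16194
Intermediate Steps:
(4*20)/(-494) = 80*(-1/494) = -40/247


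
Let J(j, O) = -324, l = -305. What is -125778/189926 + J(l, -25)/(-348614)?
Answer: -10946608917/16552715641 ≈ -0.66132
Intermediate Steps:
-125778/189926 + J(l, -25)/(-348614) = -125778/189926 - 324/(-348614) = -125778*1/189926 - 324*(-1/348614) = -62889/94963 + 162/174307 = -10946608917/16552715641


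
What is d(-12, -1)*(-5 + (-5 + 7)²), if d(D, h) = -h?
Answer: -1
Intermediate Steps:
d(-12, -1)*(-5 + (-5 + 7)²) = (-1*(-1))*(-5 + (-5 + 7)²) = 1*(-5 + 2²) = 1*(-5 + 4) = 1*(-1) = -1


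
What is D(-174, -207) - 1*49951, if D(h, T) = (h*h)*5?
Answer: 101429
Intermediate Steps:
D(h, T) = 5*h² (D(h, T) = h²*5 = 5*h²)
D(-174, -207) - 1*49951 = 5*(-174)² - 1*49951 = 5*30276 - 49951 = 151380 - 49951 = 101429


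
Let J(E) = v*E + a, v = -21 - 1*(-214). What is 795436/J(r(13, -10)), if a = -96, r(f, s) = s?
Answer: -397718/1013 ≈ -392.61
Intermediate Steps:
v = 193 (v = -21 + 214 = 193)
J(E) = -96 + 193*E (J(E) = 193*E - 96 = -96 + 193*E)
795436/J(r(13, -10)) = 795436/(-96 + 193*(-10)) = 795436/(-96 - 1930) = 795436/(-2026) = 795436*(-1/2026) = -397718/1013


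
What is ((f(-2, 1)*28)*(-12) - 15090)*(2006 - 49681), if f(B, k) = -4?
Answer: 655340550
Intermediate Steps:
((f(-2, 1)*28)*(-12) - 15090)*(2006 - 49681) = (-4*28*(-12) - 15090)*(2006 - 49681) = (-112*(-12) - 15090)*(-47675) = (1344 - 15090)*(-47675) = -13746*(-47675) = 655340550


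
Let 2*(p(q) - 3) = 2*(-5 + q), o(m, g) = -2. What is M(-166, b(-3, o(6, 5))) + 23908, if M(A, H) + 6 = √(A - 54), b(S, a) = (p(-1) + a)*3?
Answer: 23902 + 2*I*√55 ≈ 23902.0 + 14.832*I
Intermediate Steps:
p(q) = -2 + q (p(q) = 3 + (2*(-5 + q))/2 = 3 + (-10 + 2*q)/2 = 3 + (-5 + q) = -2 + q)
b(S, a) = -9 + 3*a (b(S, a) = ((-2 - 1) + a)*3 = (-3 + a)*3 = -9 + 3*a)
M(A, H) = -6 + √(-54 + A) (M(A, H) = -6 + √(A - 54) = -6 + √(-54 + A))
M(-166, b(-3, o(6, 5))) + 23908 = (-6 + √(-54 - 166)) + 23908 = (-6 + √(-220)) + 23908 = (-6 + 2*I*√55) + 23908 = 23902 + 2*I*√55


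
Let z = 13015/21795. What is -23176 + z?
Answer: -101021581/4359 ≈ -23175.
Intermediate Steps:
z = 2603/4359 (z = 13015*(1/21795) = 2603/4359 ≈ 0.59716)
-23176 + z = -23176 + 2603/4359 = -101021581/4359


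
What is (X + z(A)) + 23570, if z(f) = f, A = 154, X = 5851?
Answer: 29575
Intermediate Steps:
(X + z(A)) + 23570 = (5851 + 154) + 23570 = 6005 + 23570 = 29575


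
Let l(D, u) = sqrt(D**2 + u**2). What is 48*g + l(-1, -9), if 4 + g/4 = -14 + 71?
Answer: 10176 + sqrt(82) ≈ 10185.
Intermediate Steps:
g = 212 (g = -16 + 4*(-14 + 71) = -16 + 4*57 = -16 + 228 = 212)
48*g + l(-1, -9) = 48*212 + sqrt((-1)**2 + (-9)**2) = 10176 + sqrt(1 + 81) = 10176 + sqrt(82)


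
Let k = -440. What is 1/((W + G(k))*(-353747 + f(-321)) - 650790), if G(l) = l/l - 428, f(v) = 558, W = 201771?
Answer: -1/71113136806 ≈ -1.4062e-11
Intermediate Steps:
G(l) = -427 (G(l) = 1 - 428 = -427)
1/((W + G(k))*(-353747 + f(-321)) - 650790) = 1/((201771 - 427)*(-353747 + 558) - 650790) = 1/(201344*(-353189) - 650790) = 1/(-71112486016 - 650790) = 1/(-71113136806) = -1/71113136806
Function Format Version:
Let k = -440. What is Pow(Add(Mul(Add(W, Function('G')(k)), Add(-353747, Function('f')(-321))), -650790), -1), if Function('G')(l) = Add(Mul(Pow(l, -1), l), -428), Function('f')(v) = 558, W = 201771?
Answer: Rational(-1, 71113136806) ≈ -1.4062e-11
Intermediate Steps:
Function('G')(l) = -427 (Function('G')(l) = Add(1, -428) = -427)
Pow(Add(Mul(Add(W, Function('G')(k)), Add(-353747, Function('f')(-321))), -650790), -1) = Pow(Add(Mul(Add(201771, -427), Add(-353747, 558)), -650790), -1) = Pow(Add(Mul(201344, -353189), -650790), -1) = Pow(Add(-71112486016, -650790), -1) = Pow(-71113136806, -1) = Rational(-1, 71113136806)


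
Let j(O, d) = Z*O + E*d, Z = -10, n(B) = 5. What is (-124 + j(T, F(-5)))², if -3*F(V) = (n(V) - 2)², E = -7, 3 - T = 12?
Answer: 169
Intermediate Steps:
T = -9 (T = 3 - 1*12 = 3 - 12 = -9)
F(V) = -3 (F(V) = -(5 - 2)²/3 = -⅓*3² = -⅓*9 = -3)
j(O, d) = -10*O - 7*d
(-124 + j(T, F(-5)))² = (-124 + (-10*(-9) - 7*(-3)))² = (-124 + (90 + 21))² = (-124 + 111)² = (-13)² = 169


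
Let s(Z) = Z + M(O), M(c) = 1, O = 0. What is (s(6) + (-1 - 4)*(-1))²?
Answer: 144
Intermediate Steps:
s(Z) = 1 + Z (s(Z) = Z + 1 = 1 + Z)
(s(6) + (-1 - 4)*(-1))² = ((1 + 6) + (-1 - 4)*(-1))² = (7 - 5*(-1))² = (7 + 5)² = 12² = 144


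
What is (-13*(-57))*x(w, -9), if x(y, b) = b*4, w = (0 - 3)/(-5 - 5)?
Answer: -26676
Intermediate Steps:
w = 3/10 (w = -3/(-10) = -3*(-⅒) = 3/10 ≈ 0.30000)
x(y, b) = 4*b
(-13*(-57))*x(w, -9) = (-13*(-57))*(4*(-9)) = 741*(-36) = -26676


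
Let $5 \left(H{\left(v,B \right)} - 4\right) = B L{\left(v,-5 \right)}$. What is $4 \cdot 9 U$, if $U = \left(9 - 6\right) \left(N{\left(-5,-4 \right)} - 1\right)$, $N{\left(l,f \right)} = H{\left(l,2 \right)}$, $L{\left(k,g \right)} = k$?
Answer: $108$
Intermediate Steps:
$H{\left(v,B \right)} = 4 + \frac{B v}{5}$
$N{\left(l,f \right)} = 4 + \frac{2 l}{5}$ ($N{\left(l,f \right)} = 4 + \frac{1}{5} \cdot 2 l = 4 + \frac{2 l}{5}$)
$U = 3$ ($U = \left(9 - 6\right) \left(\left(4 + \frac{2}{5} \left(-5\right)\right) - 1\right) = 3 \left(\left(4 - 2\right) - 1\right) = 3 \left(2 - 1\right) = 3 \cdot 1 = 3$)
$4 \cdot 9 U = 4 \cdot 9 \cdot 3 = 36 \cdot 3 = 108$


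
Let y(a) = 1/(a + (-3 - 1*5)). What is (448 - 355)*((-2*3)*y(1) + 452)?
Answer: 294810/7 ≈ 42116.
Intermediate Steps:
y(a) = 1/(-8 + a) (y(a) = 1/(a + (-3 - 5)) = 1/(a - 8) = 1/(-8 + a))
(448 - 355)*((-2*3)*y(1) + 452) = (448 - 355)*((-2*3)/(-8 + 1) + 452) = 93*(-6/(-7) + 452) = 93*(-6*(-⅐) + 452) = 93*(6/7 + 452) = 93*(3170/7) = 294810/7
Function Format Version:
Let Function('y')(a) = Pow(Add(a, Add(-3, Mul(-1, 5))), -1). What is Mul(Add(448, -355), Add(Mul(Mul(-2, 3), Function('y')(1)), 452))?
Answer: Rational(294810, 7) ≈ 42116.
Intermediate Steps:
Function('y')(a) = Pow(Add(-8, a), -1) (Function('y')(a) = Pow(Add(a, Add(-3, -5)), -1) = Pow(Add(a, -8), -1) = Pow(Add(-8, a), -1))
Mul(Add(448, -355), Add(Mul(Mul(-2, 3), Function('y')(1)), 452)) = Mul(Add(448, -355), Add(Mul(Mul(-2, 3), Pow(Add(-8, 1), -1)), 452)) = Mul(93, Add(Mul(-6, Pow(-7, -1)), 452)) = Mul(93, Add(Mul(-6, Rational(-1, 7)), 452)) = Mul(93, Add(Rational(6, 7), 452)) = Mul(93, Rational(3170, 7)) = Rational(294810, 7)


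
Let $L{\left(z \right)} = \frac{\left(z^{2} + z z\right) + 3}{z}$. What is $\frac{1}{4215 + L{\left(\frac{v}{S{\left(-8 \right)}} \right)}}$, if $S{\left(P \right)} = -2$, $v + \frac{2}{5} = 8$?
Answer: $\frac{95}{399628} \approx 0.00023772$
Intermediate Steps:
$v = \frac{38}{5}$ ($v = - \frac{2}{5} + 8 = \frac{38}{5} \approx 7.6$)
$L{\left(z \right)} = \frac{3 + 2 z^{2}}{z}$ ($L{\left(z \right)} = \frac{\left(z^{2} + z^{2}\right) + 3}{z} = \frac{2 z^{2} + 3}{z} = \frac{3 + 2 z^{2}}{z}$)
$\frac{1}{4215 + L{\left(\frac{v}{S{\left(-8 \right)}} \right)}} = \frac{1}{4215 + \left(2 \frac{38}{5 \left(-2\right)} + \frac{3}{\frac{38}{5} \frac{1}{-2}}\right)} = \frac{1}{4215 + \left(2 \cdot \frac{38}{5} \left(- \frac{1}{2}\right) + \frac{3}{\frac{38}{5} \left(- \frac{1}{2}\right)}\right)} = \frac{1}{4215 + \left(2 \left(- \frac{19}{5}\right) + \frac{3}{- \frac{19}{5}}\right)} = \frac{1}{4215 + \left(- \frac{38}{5} + 3 \left(- \frac{5}{19}\right)\right)} = \frac{1}{4215 - \frac{797}{95}} = \frac{1}{\frac{399628}{95}} = \frac{95}{399628}$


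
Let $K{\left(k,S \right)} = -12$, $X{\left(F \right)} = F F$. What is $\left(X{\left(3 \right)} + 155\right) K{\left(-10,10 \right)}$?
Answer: $-1968$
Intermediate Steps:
$X{\left(F \right)} = F^{2}$
$\left(X{\left(3 \right)} + 155\right) K{\left(-10,10 \right)} = \left(3^{2} + 155\right) \left(-12\right) = \left(9 + 155\right) \left(-12\right) = 164 \left(-12\right) = -1968$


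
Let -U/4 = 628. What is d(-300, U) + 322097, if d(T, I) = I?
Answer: 319585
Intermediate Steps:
U = -2512 (U = -4*628 = -2512)
d(-300, U) + 322097 = -2512 + 322097 = 319585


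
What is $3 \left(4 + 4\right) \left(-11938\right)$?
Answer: $-286512$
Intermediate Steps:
$3 \left(4 + 4\right) \left(-11938\right) = 3 \cdot 8 \left(-11938\right) = 24 \left(-11938\right) = -286512$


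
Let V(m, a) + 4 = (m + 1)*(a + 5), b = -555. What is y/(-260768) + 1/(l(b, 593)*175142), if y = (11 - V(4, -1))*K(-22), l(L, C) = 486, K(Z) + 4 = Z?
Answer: -1383151349/2774539315152 ≈ -0.00049852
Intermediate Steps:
K(Z) = -4 + Z
V(m, a) = -4 + (1 + m)*(5 + a) (V(m, a) = -4 + (m + 1)*(a + 5) = -4 + (1 + m)*(5 + a))
y = 130 (y = (11 - (1 - 1 + 5*4 - 1*4))*(-4 - 22) = (11 - (1 - 1 + 20 - 4))*(-26) = (11 - 1*16)*(-26) = (11 - 16)*(-26) = -5*(-26) = 130)
y/(-260768) + 1/(l(b, 593)*175142) = 130/(-260768) + 1/(486*175142) = 130*(-1/260768) + (1/486)*(1/175142) = -65/130384 + 1/85119012 = -1383151349/2774539315152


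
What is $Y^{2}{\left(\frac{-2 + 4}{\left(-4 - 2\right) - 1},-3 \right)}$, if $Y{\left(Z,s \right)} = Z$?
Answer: $\frac{4}{49} \approx 0.081633$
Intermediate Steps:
$Y^{2}{\left(\frac{-2 + 4}{\left(-4 - 2\right) - 1},-3 \right)} = \left(\frac{-2 + 4}{\left(-4 - 2\right) - 1}\right)^{2} = \left(\frac{2}{-6 - 1}\right)^{2} = \left(\frac{2}{-7}\right)^{2} = \left(2 \left(- \frac{1}{7}\right)\right)^{2} = \left(- \frac{2}{7}\right)^{2} = \frac{4}{49}$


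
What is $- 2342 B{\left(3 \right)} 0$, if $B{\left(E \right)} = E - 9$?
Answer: $0$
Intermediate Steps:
$B{\left(E \right)} = -9 + E$
$- 2342 B{\left(3 \right)} 0 = - 2342 \left(-9 + 3\right) 0 = - 2342 \left(\left(-6\right) 0\right) = \left(-2342\right) 0 = 0$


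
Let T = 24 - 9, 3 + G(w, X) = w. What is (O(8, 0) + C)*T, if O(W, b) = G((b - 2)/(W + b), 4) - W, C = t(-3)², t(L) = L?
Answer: -135/4 ≈ -33.750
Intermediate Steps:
G(w, X) = -3 + w
T = 15
C = 9 (C = (-3)² = 9)
O(W, b) = -3 - W + (-2 + b)/(W + b) (O(W, b) = (-3 + (b - 2)/(W + b)) - W = (-3 + (-2 + b)/(W + b)) - W = -3 - W + (-2 + b)/(W + b))
(O(8, 0) + C)*T = ((-2 + 0 - (3 + 8)*(8 + 0))/(8 + 0) + 9)*15 = ((-2 + 0 - 1*11*8)/8 + 9)*15 = ((-2 + 0 - 88)/8 + 9)*15 = ((⅛)*(-90) + 9)*15 = (-45/4 + 9)*15 = -9/4*15 = -135/4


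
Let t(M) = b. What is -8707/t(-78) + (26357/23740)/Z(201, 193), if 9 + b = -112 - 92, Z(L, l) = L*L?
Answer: 2783687063407/68097501540 ≈ 40.878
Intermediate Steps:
Z(L, l) = L²
b = -213 (b = -9 + (-112 - 92) = -9 - 204 = -213)
t(M) = -213
-8707/t(-78) + (26357/23740)/Z(201, 193) = -8707/(-213) + (26357/23740)/(201²) = -8707*(-1/213) + (26357*(1/23740))/40401 = 8707/213 + (26357/23740)*(1/40401) = 8707/213 + 26357/959119740 = 2783687063407/68097501540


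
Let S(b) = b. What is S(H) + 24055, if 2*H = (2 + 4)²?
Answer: 24073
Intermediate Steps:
H = 18 (H = (2 + 4)²/2 = (½)*6² = (½)*36 = 18)
S(H) + 24055 = 18 + 24055 = 24073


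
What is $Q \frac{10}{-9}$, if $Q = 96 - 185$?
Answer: $\frac{890}{9} \approx 98.889$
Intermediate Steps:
$Q = -89$ ($Q = 96 - 185 = -89$)
$Q \frac{10}{-9} = - 89 \frac{10}{-9} = - 89 \cdot 10 \left(- \frac{1}{9}\right) = \left(-89\right) \left(- \frac{10}{9}\right) = \frac{890}{9}$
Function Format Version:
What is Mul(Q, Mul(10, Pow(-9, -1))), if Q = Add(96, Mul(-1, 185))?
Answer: Rational(890, 9) ≈ 98.889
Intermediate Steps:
Q = -89 (Q = Add(96, -185) = -89)
Mul(Q, Mul(10, Pow(-9, -1))) = Mul(-89, Mul(10, Pow(-9, -1))) = Mul(-89, Mul(10, Rational(-1, 9))) = Mul(-89, Rational(-10, 9)) = Rational(890, 9)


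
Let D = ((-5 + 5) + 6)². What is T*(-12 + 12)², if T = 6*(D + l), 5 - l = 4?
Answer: 0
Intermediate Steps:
D = 36 (D = (0 + 6)² = 6² = 36)
l = 1 (l = 5 - 1*4 = 5 - 4 = 1)
T = 222 (T = 6*(36 + 1) = 6*37 = 222)
T*(-12 + 12)² = 222*(-12 + 12)² = 222*0² = 222*0 = 0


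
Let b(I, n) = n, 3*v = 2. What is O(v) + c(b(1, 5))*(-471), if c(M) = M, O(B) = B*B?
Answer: -21191/9 ≈ -2354.6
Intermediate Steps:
v = ⅔ (v = (⅓)*2 = ⅔ ≈ 0.66667)
O(B) = B²
O(v) + c(b(1, 5))*(-471) = (⅔)² + 5*(-471) = 4/9 - 2355 = -21191/9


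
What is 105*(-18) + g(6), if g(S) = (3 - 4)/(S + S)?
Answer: -22681/12 ≈ -1890.1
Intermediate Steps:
g(S) = -1/(2*S)
105*(-18) + g(6) = 105*(-18) - ½/6 = -1890 - ½*⅙ = -1890 - 1/12 = -22681/12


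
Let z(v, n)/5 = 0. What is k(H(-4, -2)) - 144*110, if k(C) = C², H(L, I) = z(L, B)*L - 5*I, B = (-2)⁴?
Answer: -15740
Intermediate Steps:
B = 16
z(v, n) = 0 (z(v, n) = 5*0 = 0)
H(L, I) = -5*I (H(L, I) = 0*L - 5*I = 0 - 5*I = -5*I)
k(H(-4, -2)) - 144*110 = (-5*(-2))² - 144*110 = 10² - 15840 = 100 - 15840 = -15740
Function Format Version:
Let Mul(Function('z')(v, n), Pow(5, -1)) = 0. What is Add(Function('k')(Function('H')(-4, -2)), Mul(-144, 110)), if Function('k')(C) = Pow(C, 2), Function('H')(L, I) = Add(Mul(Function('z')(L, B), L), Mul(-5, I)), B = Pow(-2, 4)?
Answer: -15740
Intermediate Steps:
B = 16
Function('z')(v, n) = 0 (Function('z')(v, n) = Mul(5, 0) = 0)
Function('H')(L, I) = Mul(-5, I) (Function('H')(L, I) = Add(Mul(0, L), Mul(-5, I)) = Add(0, Mul(-5, I)) = Mul(-5, I))
Add(Function('k')(Function('H')(-4, -2)), Mul(-144, 110)) = Add(Pow(Mul(-5, -2), 2), Mul(-144, 110)) = Add(Pow(10, 2), -15840) = Add(100, -15840) = -15740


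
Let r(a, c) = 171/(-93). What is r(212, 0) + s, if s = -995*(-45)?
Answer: 1387968/31 ≈ 44773.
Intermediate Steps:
r(a, c) = -57/31 (r(a, c) = 171*(-1/93) = -57/31)
s = 44775
r(212, 0) + s = -57/31 + 44775 = 1387968/31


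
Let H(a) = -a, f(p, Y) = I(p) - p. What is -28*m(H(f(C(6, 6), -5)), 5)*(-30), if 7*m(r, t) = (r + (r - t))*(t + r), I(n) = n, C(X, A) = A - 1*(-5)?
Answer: -3000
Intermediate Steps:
C(X, A) = 5 + A (C(X, A) = A + 5 = 5 + A)
f(p, Y) = 0 (f(p, Y) = p - p = 0)
m(r, t) = (r + t)*(-t + 2*r)/7 (m(r, t) = ((r + (r - t))*(t + r))/7 = ((-t + 2*r)*(r + t))/7 = ((r + t)*(-t + 2*r))/7 = (r + t)*(-t + 2*r)/7)
-28*m(H(f(C(6, 6), -5)), 5)*(-30) = -28*(-1/7*5**2 + 2*(-1*0)**2/7 + (1/7)*(-1*0)*5)*(-30) = -28*(-1/7*25 + (2/7)*0**2 + (1/7)*0*5)*(-30) = -28*(-25/7 + (2/7)*0 + 0)*(-30) = -28*(-25/7 + 0 + 0)*(-30) = -28*(-25/7)*(-30) = 100*(-30) = -3000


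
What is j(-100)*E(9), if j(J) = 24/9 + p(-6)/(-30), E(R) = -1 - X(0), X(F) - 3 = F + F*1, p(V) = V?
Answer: -172/15 ≈ -11.467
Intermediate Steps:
X(F) = 3 + 2*F (X(F) = 3 + (F + F*1) = 3 + (F + F) = 3 + 2*F)
E(R) = -4 (E(R) = -1 - (3 + 2*0) = -1 - (3 + 0) = -1 - 1*3 = -1 - 3 = -4)
j(J) = 43/15 (j(J) = 24/9 - 6/(-30) = 24*(⅑) - 6*(-1/30) = 8/3 + ⅕ = 43/15)
j(-100)*E(9) = (43/15)*(-4) = -172/15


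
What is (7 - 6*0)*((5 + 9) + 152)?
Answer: 1162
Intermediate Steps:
(7 - 6*0)*((5 + 9) + 152) = (7 + 0)*(14 + 152) = 7*166 = 1162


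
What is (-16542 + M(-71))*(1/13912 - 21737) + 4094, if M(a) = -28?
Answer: 2505455087619/6956 ≈ 3.6019e+8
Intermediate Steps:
(-16542 + M(-71))*(1/13912 - 21737) + 4094 = (-16542 - 28)*(1/13912 - 21737) + 4094 = -16570*(1/13912 - 21737) + 4094 = -16570*(-302405143/13912) + 4094 = 2505426609755/6956 + 4094 = 2505455087619/6956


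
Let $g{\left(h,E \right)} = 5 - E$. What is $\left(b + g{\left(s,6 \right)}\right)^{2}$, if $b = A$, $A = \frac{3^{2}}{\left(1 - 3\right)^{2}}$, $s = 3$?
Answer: $\frac{25}{16} \approx 1.5625$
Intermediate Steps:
$A = \frac{9}{4}$ ($A = \frac{9}{\left(-2\right)^{2}} = \frac{9}{4} \approx 2.25$)
$b = \frac{9}{4} \approx 2.25$
$\left(b + g{\left(s,6 \right)}\right)^{2} = \left(\frac{9}{4} + \left(5 - 6\right)\right)^{2} = \left(\frac{9}{4} - 1\right)^{2} = \left(\frac{5}{4}\right)^{2} = \frac{25}{16}$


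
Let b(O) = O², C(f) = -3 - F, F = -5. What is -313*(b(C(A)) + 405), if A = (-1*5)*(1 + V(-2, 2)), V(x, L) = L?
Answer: -128017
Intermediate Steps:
A = -15 (A = (-1*5)*(1 + 2) = -5*3 = -15)
C(f) = 2 (C(f) = -3 - 1*(-5) = -3 + 5 = 2)
-313*(b(C(A)) + 405) = -313*(2² + 405) = -313*(4 + 405) = -313*409 = -128017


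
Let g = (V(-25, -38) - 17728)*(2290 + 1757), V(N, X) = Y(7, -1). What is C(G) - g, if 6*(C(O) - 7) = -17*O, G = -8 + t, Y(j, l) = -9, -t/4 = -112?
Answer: 215341198/3 ≈ 7.1780e+7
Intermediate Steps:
t = 448 (t = -4*(-112) = 448)
V(N, X) = -9
G = 440 (G = -8 + 448 = 440)
g = -71781639 (g = (-9 - 17728)*(2290 + 1757) = -17737*4047 = -71781639)
C(O) = 7 - 17*O/6 (C(O) = 7 + (-17*O)/6 = 7 - 17*O/6)
C(G) - g = (7 - 17/6*440) - 1*(-71781639) = (7 - 3740/3) + 71781639 = -3719/3 + 71781639 = 215341198/3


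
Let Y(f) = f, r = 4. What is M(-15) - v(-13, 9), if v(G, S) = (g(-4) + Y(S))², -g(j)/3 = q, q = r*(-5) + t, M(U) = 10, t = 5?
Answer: -2906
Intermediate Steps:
q = -15 (q = 4*(-5) + 5 = -20 + 5 = -15)
g(j) = 45 (g(j) = -3*(-15) = 45)
v(G, S) = (45 + S)²
M(-15) - v(-13, 9) = 10 - (45 + 9)² = 10 - 1*54² = 10 - 1*2916 = 10 - 2916 = -2906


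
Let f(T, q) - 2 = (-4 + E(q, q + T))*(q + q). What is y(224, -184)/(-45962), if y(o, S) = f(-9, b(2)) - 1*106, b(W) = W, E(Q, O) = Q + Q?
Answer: 52/22981 ≈ 0.0022627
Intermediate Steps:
E(Q, O) = 2*Q
f(T, q) = 2 + 2*q*(-4 + 2*q) (f(T, q) = 2 + (-4 + 2*q)*(q + q) = 2 + (-4 + 2*q)*(2*q) = 2 + 2*q*(-4 + 2*q))
y(o, S) = -104 (y(o, S) = (2 - 8*2 + 4*2²) - 1*106 = (2 - 16 + 4*4) - 106 = (2 - 16 + 16) - 106 = 2 - 106 = -104)
y(224, -184)/(-45962) = -104/(-45962) = -104*(-1/45962) = 52/22981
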